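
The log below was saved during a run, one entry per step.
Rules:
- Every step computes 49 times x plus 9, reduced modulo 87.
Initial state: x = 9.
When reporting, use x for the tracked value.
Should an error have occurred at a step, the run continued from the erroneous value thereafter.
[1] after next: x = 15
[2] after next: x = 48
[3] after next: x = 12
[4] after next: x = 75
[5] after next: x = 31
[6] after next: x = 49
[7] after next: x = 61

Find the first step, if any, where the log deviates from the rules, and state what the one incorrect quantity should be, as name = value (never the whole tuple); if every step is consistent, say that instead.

1. x = (49*9 + 9) mod 87 = 15 (consistent with the log)
2. x = (49*15 + 9) mod 87 = 48 (matches)
3. x = (49*48 + 9) mod 87 = 12 (consistent with the log)
4. x = (49*12 + 9) mod 87 = 75 (agrees with the log)
5. x = (49*75 + 9) mod 87 = 30 (the recorded entry deviates here)
The audit stops at step 5: the recorded entry is wrong and should be x = 30.

step 5, x = 30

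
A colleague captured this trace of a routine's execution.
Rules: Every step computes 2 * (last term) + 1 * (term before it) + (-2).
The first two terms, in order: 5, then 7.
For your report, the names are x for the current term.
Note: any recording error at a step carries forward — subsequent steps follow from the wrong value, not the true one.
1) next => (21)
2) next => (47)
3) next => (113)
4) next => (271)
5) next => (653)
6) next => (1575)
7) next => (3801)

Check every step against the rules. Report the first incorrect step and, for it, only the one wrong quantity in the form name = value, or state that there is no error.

step 1, x = 17

step 1: x = 2*(7) + (1)*(5) + (-2) = 17 -> the trace has a different value
First deviation found at step 1; the corrected entry is x = 17.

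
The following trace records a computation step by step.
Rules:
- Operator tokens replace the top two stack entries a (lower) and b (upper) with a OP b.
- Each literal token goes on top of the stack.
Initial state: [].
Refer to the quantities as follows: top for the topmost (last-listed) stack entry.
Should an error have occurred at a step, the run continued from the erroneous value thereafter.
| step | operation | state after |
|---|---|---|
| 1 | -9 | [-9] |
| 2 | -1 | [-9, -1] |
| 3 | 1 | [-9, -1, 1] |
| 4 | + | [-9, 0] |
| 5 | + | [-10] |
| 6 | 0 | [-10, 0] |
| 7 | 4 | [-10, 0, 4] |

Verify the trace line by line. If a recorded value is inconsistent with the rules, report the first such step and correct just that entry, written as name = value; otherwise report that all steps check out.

1. push -9: top = -9 (checks out)
2. push -1: top = -1 (no discrepancy)
3. push 1: top = 1 (matches)
4. -1 + 1 = 0 (agrees with the trace)
5. -9 + 0 = -9 (first mismatch against the trace)
Conclusion: step 5 carries the first error; the entry should be top = -9.

step 5, top = -9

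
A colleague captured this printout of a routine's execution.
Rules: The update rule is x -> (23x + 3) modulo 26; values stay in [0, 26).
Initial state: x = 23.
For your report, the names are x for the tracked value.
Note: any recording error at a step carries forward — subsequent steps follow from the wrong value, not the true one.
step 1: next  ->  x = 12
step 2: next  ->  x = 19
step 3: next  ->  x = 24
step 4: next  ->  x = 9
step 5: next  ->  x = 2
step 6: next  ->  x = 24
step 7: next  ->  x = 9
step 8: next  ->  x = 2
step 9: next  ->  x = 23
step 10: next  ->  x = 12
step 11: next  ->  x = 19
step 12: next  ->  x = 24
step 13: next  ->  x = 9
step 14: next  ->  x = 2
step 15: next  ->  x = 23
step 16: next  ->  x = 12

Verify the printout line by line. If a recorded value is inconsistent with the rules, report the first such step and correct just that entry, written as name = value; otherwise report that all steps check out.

step 6, x = 23

1. x = (23*23 + 3) mod 26 = 12 (in agreement)
2. x = (23*12 + 3) mod 26 = 19 (matches)
3. x = (23*19 + 3) mod 26 = 24 (exactly as logged)
4. x = (23*24 + 3) mod 26 = 9 (verified)
5. x = (23*9 + 3) mod 26 = 2 (agrees with the printout)
6. x = (23*2 + 3) mod 26 = 23 (a discrepancy with the printout)
First deviation found at step 6; the corrected entry is x = 23.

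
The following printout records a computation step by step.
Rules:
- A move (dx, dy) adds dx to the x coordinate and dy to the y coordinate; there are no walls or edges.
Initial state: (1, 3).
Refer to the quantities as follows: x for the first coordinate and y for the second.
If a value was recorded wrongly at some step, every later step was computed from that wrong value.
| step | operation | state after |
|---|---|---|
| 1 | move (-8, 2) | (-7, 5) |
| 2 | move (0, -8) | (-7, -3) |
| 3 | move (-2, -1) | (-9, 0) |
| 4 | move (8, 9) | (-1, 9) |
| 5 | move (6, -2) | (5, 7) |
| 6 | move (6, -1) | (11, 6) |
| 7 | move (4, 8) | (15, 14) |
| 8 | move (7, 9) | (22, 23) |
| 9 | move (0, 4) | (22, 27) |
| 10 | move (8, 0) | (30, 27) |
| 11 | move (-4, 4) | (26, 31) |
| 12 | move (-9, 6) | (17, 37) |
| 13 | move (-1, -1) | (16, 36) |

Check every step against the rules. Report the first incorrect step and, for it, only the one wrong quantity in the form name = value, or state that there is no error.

step 1: x = 1 + (-8) = -7, y = 3 + (2) = 5 -> verified
step 2: x = -7 + (0) = -7, y = 5 + (-8) = -3 -> same as recorded
step 3: x = -7 + (-2) = -9, y = -3 + (-1) = -4 -> a discrepancy with the printout
So the first discrepancy is step 3, where the right value is y = -4.

step 3, y = -4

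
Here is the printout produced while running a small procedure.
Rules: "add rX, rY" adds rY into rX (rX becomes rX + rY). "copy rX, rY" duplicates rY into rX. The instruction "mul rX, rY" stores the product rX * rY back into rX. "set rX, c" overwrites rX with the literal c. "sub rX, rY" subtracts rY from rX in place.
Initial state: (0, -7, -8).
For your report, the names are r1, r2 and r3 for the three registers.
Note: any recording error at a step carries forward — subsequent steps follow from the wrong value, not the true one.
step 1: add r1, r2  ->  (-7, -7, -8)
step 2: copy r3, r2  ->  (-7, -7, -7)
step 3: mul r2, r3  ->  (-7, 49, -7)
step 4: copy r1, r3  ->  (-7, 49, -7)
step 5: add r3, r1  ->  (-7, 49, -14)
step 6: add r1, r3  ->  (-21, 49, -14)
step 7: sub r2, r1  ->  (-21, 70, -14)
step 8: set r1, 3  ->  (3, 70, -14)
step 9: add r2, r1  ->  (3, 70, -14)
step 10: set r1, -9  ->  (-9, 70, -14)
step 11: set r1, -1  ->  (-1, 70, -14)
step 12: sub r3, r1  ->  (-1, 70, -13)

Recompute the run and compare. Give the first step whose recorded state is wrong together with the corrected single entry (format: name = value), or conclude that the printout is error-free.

step 9, r2 = 73

1. r1 = 0 + -7 = -7 (consistent with the printout)
2. r3 = -7 (checks out)
3. r2 = -7 * -7 = 49 (confirmed correct)
4. r1 = -7 (exactly as logged)
5. r3 = -7 + -7 = -14 (same as recorded)
6. r1 = -7 + -14 = -21 (no discrepancy)
7. r2 = 49 - -21 = 70 (exactly as logged)
8. r1 = 3 (no discrepancy)
9. r2 = 70 + 3 = 73 (the printout disagrees here)
So the first discrepancy is step 9, where the right value is r2 = 73.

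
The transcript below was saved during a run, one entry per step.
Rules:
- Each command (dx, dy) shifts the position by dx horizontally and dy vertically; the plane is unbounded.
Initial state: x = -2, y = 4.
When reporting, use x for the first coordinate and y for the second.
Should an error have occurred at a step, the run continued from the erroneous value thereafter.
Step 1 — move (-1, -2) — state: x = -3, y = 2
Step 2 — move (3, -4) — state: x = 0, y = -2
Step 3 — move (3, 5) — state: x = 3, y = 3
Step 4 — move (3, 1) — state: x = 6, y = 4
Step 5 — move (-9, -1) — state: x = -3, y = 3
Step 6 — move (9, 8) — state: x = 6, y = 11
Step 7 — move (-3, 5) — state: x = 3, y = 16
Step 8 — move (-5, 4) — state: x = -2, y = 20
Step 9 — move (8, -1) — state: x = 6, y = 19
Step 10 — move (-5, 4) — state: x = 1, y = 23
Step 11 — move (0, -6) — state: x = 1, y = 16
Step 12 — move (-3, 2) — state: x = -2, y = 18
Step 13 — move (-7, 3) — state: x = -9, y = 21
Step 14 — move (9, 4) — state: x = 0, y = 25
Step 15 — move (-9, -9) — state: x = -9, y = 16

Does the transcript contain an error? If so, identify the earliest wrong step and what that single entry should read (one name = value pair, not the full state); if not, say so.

Recomputing the run from the initial state:
step 1: x = -3, y = 2
step 2: x = 0, y = -2
step 3: x = 3, y = 3
step 4: x = 6, y = 4
step 5: x = -3, y = 3
step 6: x = 6, y = 11
step 7: x = 3, y = 16
step 8: x = -2, y = 20
step 9: x = 6, y = 19
step 10: x = 1, y = 23
step 11: x = 1, y = 17
step 12: x = -2, y = 19
step 13: x = -9, y = 22
step 14: x = 0, y = 26
step 15: x = -9, y = 17
The first disagreement with the transcript is at step 11, where the value should be y = 17.

step 11, y = 17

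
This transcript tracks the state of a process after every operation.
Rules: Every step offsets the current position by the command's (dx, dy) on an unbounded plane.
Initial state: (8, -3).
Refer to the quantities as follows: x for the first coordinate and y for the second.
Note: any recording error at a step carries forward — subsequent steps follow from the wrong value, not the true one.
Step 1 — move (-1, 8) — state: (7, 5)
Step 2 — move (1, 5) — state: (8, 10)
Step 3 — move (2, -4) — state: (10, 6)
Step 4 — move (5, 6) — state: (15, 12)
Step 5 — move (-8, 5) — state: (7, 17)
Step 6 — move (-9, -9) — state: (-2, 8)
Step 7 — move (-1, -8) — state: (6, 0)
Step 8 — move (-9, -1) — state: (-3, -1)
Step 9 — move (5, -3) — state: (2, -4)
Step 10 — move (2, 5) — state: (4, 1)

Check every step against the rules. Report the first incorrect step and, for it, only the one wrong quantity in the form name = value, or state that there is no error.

1. x = 8 + (-1) = 7, y = -3 + (8) = 5 (consistent with the transcript)
2. x = 7 + (1) = 8, y = 5 + (5) = 10 (agrees with the transcript)
3. x = 8 + (2) = 10, y = 10 + (-4) = 6 (no discrepancy)
4. x = 10 + (5) = 15, y = 6 + (6) = 12 (agrees with the transcript)
5. x = 15 + (-8) = 7, y = 12 + (5) = 17 (in agreement)
6. x = 7 + (-9) = -2, y = 17 + (-9) = 8 (checks out)
7. x = -2 + (-1) = -3, y = 8 + (-8) = 0 (the transcript disagrees here)
The earliest wrong entry is at step 7: it should read x = -3.

step 7, x = -3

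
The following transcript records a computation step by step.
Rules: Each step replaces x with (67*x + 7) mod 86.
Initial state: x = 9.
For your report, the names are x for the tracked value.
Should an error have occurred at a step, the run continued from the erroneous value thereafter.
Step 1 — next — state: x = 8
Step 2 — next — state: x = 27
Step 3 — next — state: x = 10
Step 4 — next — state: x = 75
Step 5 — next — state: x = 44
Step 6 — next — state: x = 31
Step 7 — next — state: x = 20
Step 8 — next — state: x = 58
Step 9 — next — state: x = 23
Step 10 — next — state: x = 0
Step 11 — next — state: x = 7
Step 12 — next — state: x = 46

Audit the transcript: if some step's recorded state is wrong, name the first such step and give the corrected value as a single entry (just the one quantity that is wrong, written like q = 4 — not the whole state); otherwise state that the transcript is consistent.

step 8, x = 57

step 1: x = (67*9 + 7) mod 86 = 8 -> consistent with the transcript
step 2: x = (67*8 + 7) mod 86 = 27 -> confirmed correct
step 3: x = (67*27 + 7) mod 86 = 10 -> checks out
step 4: x = (67*10 + 7) mod 86 = 75 -> matches
step 5: x = (67*75 + 7) mod 86 = 44 -> in agreement
step 6: x = (67*44 + 7) mod 86 = 31 -> same as recorded
step 7: x = (67*31 + 7) mod 86 = 20 -> consistent with the transcript
step 8: x = (67*20 + 7) mod 86 = 57 -> the entry is off here
That makes step 8 the first incorrect line — x = 57 is what it should show.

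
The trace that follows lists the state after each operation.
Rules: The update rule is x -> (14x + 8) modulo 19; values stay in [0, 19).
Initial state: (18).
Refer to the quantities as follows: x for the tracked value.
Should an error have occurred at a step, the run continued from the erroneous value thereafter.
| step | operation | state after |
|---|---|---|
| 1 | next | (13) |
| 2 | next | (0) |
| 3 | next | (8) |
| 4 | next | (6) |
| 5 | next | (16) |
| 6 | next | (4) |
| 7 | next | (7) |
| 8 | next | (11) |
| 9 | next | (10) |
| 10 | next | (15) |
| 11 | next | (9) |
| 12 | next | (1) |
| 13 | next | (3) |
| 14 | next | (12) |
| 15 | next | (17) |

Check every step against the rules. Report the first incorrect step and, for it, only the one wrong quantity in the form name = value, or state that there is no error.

step 15, x = 5

Recomputing the run from the initial state:
step 1: x = 13
step 2: x = 0
step 3: x = 8
step 4: x = 6
step 5: x = 16
step 6: x = 4
step 7: x = 7
step 8: x = 11
step 9: x = 10
step 10: x = 15
step 11: x = 9
step 12: x = 1
step 13: x = 3
step 14: x = 12
step 15: x = 5
The first disagreement with the trace is at step 15, where the value should be x = 5.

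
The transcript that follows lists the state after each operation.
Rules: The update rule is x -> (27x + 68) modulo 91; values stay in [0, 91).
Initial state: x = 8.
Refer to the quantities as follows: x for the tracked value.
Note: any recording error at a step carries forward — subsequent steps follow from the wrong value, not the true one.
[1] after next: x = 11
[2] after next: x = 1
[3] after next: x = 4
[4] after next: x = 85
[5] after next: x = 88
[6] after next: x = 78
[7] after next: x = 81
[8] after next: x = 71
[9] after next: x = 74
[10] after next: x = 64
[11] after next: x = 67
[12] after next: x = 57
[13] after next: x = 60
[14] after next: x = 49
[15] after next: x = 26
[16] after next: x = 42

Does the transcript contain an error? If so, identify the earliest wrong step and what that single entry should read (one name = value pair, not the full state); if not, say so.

step 14, x = 50

Recomputing the run from the initial state:
step 1: x = 11
step 2: x = 1
step 3: x = 4
step 4: x = 85
step 5: x = 88
step 6: x = 78
step 7: x = 81
step 8: x = 71
step 9: x = 74
step 10: x = 64
step 11: x = 67
step 12: x = 57
step 13: x = 60
step 14: x = 50
step 15: x = 53
step 16: x = 43
The first disagreement with the transcript is at step 14, where the value should be x = 50.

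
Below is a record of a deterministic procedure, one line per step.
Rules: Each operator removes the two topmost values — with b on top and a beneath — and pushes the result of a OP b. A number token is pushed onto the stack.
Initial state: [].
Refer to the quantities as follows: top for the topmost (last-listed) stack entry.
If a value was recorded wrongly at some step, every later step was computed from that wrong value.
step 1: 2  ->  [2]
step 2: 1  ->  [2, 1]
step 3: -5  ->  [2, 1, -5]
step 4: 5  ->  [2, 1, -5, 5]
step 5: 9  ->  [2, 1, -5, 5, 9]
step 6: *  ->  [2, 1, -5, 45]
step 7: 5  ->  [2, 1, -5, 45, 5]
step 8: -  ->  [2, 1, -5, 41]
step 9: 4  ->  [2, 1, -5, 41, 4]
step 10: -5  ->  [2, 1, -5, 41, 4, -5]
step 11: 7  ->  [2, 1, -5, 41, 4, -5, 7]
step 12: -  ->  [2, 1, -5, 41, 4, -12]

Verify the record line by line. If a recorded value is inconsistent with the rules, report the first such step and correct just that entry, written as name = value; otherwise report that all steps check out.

Step 1: push 2: top = 2 — exactly as logged.
Step 2: push 1: top = 1 — verified.
Step 3: push -5: top = -5 — exactly as logged.
Step 4: push 5: top = 5 — in agreement.
Step 5: push 9: top = 9 — agrees with the record.
Step 6: 5 * 9 = 45 — same as recorded.
Step 7: push 5: top = 5 — verified.
Step 8: 45 - 5 = 40 — a discrepancy with the record.
So the first discrepancy is step 8, where the right value is top = 40.

step 8, top = 40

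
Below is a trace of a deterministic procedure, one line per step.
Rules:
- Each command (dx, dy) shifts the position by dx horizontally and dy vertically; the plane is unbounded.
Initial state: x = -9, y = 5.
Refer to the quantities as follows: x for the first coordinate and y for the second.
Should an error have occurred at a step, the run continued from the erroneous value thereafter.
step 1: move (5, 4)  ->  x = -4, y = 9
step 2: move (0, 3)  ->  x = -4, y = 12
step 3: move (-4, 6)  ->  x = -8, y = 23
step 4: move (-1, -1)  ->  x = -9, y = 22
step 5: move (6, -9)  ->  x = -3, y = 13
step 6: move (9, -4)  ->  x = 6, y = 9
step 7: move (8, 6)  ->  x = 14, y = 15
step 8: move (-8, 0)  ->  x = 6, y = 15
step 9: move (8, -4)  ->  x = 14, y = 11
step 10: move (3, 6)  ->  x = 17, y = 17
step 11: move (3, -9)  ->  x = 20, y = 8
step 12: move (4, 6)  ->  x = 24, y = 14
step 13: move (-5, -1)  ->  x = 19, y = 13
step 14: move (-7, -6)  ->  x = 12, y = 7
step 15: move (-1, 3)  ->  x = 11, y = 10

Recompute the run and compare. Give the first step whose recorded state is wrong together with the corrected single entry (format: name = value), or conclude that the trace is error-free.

Step 1: x = -9 + (5) = -4, y = 5 + (4) = 9 — confirmed correct.
Step 2: x = -4 + (0) = -4, y = 9 + (3) = 12 — consistent with the trace.
Step 3: x = -4 + (-4) = -8, y = 12 + (6) = 18 — the trace disagrees here.
Conclusion: step 3 carries the first error; the entry should be y = 18.

step 3, y = 18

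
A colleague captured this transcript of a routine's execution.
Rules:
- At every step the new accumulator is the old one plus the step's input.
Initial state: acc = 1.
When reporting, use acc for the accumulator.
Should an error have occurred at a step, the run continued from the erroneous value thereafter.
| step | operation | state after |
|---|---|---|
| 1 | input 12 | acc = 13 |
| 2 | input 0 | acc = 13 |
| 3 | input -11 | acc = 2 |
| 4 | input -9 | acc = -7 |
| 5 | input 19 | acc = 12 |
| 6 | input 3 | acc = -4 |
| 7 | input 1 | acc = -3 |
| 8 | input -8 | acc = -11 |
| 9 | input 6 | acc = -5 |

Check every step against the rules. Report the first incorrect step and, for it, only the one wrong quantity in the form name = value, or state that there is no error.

step 6, acc = 15

Recomputing the run from the initial state:
step 1: acc = 13
step 2: acc = 13
step 3: acc = 2
step 4: acc = -7
step 5: acc = 12
step 6: acc = 15
step 7: acc = 16
step 8: acc = 8
step 9: acc = 14
The first disagreement with the transcript is at step 6, where the value should be acc = 15.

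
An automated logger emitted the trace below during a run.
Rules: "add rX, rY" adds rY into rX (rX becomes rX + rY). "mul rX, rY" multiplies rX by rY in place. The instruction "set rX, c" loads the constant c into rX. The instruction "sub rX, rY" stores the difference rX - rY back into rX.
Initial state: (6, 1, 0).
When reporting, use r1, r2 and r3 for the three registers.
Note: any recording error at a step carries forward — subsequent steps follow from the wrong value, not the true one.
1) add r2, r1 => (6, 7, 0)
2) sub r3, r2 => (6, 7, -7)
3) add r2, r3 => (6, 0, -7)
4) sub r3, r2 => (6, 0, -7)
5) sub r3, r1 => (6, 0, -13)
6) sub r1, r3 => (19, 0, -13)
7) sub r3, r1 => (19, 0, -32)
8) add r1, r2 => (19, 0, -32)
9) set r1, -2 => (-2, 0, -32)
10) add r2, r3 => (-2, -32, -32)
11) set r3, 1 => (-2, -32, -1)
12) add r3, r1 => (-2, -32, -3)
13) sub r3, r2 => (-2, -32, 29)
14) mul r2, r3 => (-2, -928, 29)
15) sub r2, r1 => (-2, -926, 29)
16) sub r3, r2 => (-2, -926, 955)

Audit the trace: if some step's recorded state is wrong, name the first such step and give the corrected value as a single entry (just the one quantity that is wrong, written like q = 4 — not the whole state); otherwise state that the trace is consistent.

Recomputing the run from the initial state:
step 1: r1 = 6, r2 = 7, r3 = 0
step 2: r1 = 6, r2 = 7, r3 = -7
step 3: r1 = 6, r2 = 0, r3 = -7
step 4: r1 = 6, r2 = 0, r3 = -7
step 5: r1 = 6, r2 = 0, r3 = -13
step 6: r1 = 19, r2 = 0, r3 = -13
step 7: r1 = 19, r2 = 0, r3 = -32
step 8: r1 = 19, r2 = 0, r3 = -32
step 9: r1 = -2, r2 = 0, r3 = -32
step 10: r1 = -2, r2 = -32, r3 = -32
step 11: r1 = -2, r2 = -32, r3 = 1
step 12: r1 = -2, r2 = -32, r3 = -1
step 13: r1 = -2, r2 = -32, r3 = 31
step 14: r1 = -2, r2 = -992, r3 = 31
step 15: r1 = -2, r2 = -990, r3 = 31
step 16: r1 = -2, r2 = -990, r3 = 1021
The first disagreement with the trace is at step 11, where the value should be r3 = 1.

step 11, r3 = 1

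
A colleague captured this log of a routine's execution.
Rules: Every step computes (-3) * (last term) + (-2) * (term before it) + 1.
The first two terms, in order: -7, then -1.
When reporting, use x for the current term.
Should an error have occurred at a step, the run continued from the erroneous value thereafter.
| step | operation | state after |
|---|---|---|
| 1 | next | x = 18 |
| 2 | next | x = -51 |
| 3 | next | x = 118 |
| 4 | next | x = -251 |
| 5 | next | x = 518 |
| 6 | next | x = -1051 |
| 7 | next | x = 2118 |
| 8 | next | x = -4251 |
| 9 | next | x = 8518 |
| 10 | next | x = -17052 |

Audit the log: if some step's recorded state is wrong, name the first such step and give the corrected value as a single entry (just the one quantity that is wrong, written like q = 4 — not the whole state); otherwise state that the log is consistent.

step 1: x = -3*(-1) + (-2)*(-7) + (1) = 18 -> confirmed correct
step 2: x = -3*(18) + (-2)*(-1) + (1) = -51 -> in agreement
step 3: x = -3*(-51) + (-2)*(18) + (1) = 118 -> no discrepancy
step 4: x = -3*(118) + (-2)*(-51) + (1) = -251 -> no discrepancy
step 5: x = -3*(-251) + (-2)*(118) + (1) = 518 -> confirmed correct
step 6: x = -3*(518) + (-2)*(-251) + (1) = -1051 -> matches
step 7: x = -3*(-1051) + (-2)*(518) + (1) = 2118 -> exactly as logged
step 8: x = -3*(2118) + (-2)*(-1051) + (1) = -4251 -> verified
step 9: x = -3*(-4251) + (-2)*(2118) + (1) = 8518 -> exactly as logged
step 10: x = -3*(8518) + (-2)*(-4251) + (1) = -17051 -> first mismatch against the log
First incorrect step: 10; the correct value is x = -17051.

step 10, x = -17051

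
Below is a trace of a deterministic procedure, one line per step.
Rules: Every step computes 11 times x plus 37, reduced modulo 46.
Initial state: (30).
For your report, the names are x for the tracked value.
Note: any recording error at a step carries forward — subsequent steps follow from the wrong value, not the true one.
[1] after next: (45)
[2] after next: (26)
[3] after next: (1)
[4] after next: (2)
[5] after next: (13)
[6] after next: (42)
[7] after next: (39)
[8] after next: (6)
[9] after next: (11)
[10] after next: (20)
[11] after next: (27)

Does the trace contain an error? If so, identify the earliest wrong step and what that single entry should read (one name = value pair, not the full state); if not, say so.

no error

step 1: x = (11*30 + 37) mod 46 = 45 -> verified
step 2: x = (11*45 + 37) mod 46 = 26 -> exactly as logged
step 3: x = (11*26 + 37) mod 46 = 1 -> same as recorded
step 4: x = (11*1 + 37) mod 46 = 2 -> no discrepancy
step 5: x = (11*2 + 37) mod 46 = 13 -> matches
step 6: x = (11*13 + 37) mod 46 = 42 -> matches
step 7: x = (11*42 + 37) mod 46 = 39 -> verified
step 8: x = (11*39 + 37) mod 46 = 6 -> checks out
step 9: x = (11*6 + 37) mod 46 = 11 -> checks out
step 10: x = (11*11 + 37) mod 46 = 20 -> consistent with the trace
step 11: x = (11*20 + 37) mod 46 = 27 -> no discrepancy
Nothing is out of place; the run is error-free.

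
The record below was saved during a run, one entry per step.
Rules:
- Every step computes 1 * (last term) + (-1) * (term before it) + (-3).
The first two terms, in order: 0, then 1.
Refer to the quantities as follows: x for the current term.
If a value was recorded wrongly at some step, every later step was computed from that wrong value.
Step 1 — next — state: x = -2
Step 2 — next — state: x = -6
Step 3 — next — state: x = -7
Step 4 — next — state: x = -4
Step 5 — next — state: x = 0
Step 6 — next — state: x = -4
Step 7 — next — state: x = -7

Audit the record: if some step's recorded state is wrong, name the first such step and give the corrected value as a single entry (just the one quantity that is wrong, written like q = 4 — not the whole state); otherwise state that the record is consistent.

step 6, x = 1

Recomputing the run from the initial state:
step 1: x = -2
step 2: x = -6
step 3: x = -7
step 4: x = -4
step 5: x = 0
step 6: x = 1
step 7: x = -2
The first disagreement with the record is at step 6, where the value should be x = 1.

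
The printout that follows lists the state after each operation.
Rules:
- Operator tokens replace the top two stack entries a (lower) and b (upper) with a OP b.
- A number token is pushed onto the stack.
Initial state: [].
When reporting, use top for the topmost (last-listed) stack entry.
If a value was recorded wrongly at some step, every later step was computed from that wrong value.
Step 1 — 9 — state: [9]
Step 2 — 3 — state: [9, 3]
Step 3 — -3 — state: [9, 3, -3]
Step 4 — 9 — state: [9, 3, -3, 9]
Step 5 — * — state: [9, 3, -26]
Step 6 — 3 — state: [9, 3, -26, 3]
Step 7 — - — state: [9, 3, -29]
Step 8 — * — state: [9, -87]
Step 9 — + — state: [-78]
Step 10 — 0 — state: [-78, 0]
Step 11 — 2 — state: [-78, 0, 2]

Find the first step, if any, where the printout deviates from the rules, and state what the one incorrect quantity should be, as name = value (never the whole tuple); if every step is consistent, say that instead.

step 5, top = -27

Step 1: push 9: top = 9 — same as recorded.
Step 2: push 3: top = 3 — verified.
Step 3: push -3: top = -3 — in agreement.
Step 4: push 9: top = 9 — checks out.
Step 5: -3 * 9 = -27 — a discrepancy with the printout.
The audit stops at step 5: the recorded entry is wrong and should be top = -27.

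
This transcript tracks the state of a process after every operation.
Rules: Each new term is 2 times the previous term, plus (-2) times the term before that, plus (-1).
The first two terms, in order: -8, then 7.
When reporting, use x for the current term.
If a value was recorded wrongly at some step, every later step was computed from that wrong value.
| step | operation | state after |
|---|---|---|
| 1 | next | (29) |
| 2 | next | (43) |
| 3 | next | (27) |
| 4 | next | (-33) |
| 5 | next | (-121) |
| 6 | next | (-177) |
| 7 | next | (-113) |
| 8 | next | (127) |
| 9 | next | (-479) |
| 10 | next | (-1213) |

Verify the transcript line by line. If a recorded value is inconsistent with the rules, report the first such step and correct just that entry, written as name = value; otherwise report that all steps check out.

step 9, x = 479

Step 1: x = 2*(7) + (-2)*(-8) + (-1) = 29 — same as recorded.
Step 2: x = 2*(29) + (-2)*(7) + (-1) = 43 — matches.
Step 3: x = 2*(43) + (-2)*(29) + (-1) = 27 — same as recorded.
Step 4: x = 2*(27) + (-2)*(43) + (-1) = -33 — no discrepancy.
Step 5: x = 2*(-33) + (-2)*(27) + (-1) = -121 — confirmed correct.
Step 6: x = 2*(-121) + (-2)*(-33) + (-1) = -177 — same as recorded.
Step 7: x = 2*(-177) + (-2)*(-121) + (-1) = -113 — agrees with the transcript.
Step 8: x = 2*(-113) + (-2)*(-177) + (-1) = 127 — checks out.
Step 9: x = 2*(127) + (-2)*(-113) + (-1) = 479 — the transcript has a different value.
Conclusion: step 9 carries the first error; the entry should be x = 479.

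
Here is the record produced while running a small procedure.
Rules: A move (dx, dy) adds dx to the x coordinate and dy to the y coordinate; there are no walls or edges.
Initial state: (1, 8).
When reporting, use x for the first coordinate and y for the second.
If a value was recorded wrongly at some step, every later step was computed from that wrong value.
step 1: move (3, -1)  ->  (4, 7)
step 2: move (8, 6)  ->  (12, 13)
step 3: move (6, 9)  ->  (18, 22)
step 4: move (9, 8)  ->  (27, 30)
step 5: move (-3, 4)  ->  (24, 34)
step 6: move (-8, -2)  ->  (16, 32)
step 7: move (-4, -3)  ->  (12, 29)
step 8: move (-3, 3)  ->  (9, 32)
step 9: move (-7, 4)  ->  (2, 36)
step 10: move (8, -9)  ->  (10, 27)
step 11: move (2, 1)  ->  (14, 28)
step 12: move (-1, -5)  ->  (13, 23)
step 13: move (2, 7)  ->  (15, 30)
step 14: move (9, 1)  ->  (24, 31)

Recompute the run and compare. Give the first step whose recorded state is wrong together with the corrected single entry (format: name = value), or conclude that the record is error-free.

step 11, x = 12

step 1: x = 1 + (3) = 4, y = 8 + (-1) = 7 -> matches
step 2: x = 4 + (8) = 12, y = 7 + (6) = 13 -> matches
step 3: x = 12 + (6) = 18, y = 13 + (9) = 22 -> agrees with the record
step 4: x = 18 + (9) = 27, y = 22 + (8) = 30 -> no discrepancy
step 5: x = 27 + (-3) = 24, y = 30 + (4) = 34 -> consistent with the record
step 6: x = 24 + (-8) = 16, y = 34 + (-2) = 32 -> same as recorded
step 7: x = 16 + (-4) = 12, y = 32 + (-3) = 29 -> confirmed correct
step 8: x = 12 + (-3) = 9, y = 29 + (3) = 32 -> confirmed correct
step 9: x = 9 + (-7) = 2, y = 32 + (4) = 36 -> no discrepancy
step 10: x = 2 + (8) = 10, y = 36 + (-9) = 27 -> no discrepancy
step 11: x = 10 + (2) = 12, y = 27 + (1) = 28 -> the record disagrees here
Step 11 is the first one off; corrected, x = 12.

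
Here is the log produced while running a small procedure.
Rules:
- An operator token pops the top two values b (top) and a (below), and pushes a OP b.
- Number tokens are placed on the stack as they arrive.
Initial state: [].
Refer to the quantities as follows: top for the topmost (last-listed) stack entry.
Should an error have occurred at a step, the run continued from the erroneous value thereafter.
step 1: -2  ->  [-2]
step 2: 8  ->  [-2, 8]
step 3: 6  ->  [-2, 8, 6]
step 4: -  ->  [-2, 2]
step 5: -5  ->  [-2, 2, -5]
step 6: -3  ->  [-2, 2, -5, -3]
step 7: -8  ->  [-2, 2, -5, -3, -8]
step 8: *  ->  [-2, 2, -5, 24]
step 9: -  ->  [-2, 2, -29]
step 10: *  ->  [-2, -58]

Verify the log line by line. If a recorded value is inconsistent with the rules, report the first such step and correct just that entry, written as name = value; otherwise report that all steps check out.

Recomputing the run from the initial state:
step 1: [-2]
step 2: [-2, 8]
step 3: [-2, 8, 6]
step 4: [-2, 2]
step 5: [-2, 2, -5]
step 6: [-2, 2, -5, -3]
step 7: [-2, 2, -5, -3, -8]
step 8: [-2, 2, -5, 24]
step 9: [-2, 2, -29]
step 10: [-2, -58]
This matches the log at every step.

no error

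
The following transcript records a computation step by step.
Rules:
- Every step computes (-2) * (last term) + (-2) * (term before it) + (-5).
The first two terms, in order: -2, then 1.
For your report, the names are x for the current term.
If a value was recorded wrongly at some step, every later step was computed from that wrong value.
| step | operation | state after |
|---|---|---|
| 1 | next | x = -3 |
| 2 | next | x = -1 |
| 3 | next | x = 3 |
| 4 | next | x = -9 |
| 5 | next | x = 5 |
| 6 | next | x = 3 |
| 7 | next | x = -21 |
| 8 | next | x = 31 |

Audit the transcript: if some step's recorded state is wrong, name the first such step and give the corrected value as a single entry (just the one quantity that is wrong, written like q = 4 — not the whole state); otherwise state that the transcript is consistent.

step 5, x = 7

step 1: x = -2*(1) + (-2)*(-2) + (-5) = -3 -> verified
step 2: x = -2*(-3) + (-2)*(1) + (-5) = -1 -> exactly as logged
step 3: x = -2*(-1) + (-2)*(-3) + (-5) = 3 -> consistent with the transcript
step 4: x = -2*(3) + (-2)*(-1) + (-5) = -9 -> exactly as logged
step 5: x = -2*(-9) + (-2)*(3) + (-5) = 7 -> not what was recorded
First deviation found at step 5; the corrected entry is x = 7.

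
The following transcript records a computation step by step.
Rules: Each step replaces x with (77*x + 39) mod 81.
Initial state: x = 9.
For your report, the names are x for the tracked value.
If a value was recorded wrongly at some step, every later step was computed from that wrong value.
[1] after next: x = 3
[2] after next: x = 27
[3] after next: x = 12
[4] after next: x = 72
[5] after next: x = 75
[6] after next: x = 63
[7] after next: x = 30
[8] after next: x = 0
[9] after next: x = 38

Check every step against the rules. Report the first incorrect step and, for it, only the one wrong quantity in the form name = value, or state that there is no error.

step 9, x = 39

Recomputing the run from the initial state:
step 1: x = 3
step 2: x = 27
step 3: x = 12
step 4: x = 72
step 5: x = 75
step 6: x = 63
step 7: x = 30
step 8: x = 0
step 9: x = 39
The first disagreement with the transcript is at step 9, where the value should be x = 39.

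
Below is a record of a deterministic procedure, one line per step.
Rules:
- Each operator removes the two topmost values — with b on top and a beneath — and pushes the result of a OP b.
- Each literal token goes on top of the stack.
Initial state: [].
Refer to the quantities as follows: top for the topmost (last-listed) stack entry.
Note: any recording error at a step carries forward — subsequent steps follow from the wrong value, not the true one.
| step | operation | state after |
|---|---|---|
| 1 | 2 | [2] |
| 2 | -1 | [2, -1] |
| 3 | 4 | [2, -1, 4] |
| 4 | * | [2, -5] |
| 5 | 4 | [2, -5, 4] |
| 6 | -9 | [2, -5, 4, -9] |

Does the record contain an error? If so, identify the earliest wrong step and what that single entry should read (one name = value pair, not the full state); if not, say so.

Step 1: push 2: top = 2 — exactly as logged.
Step 2: push -1: top = -1 — agrees with the record.
Step 3: push 4: top = 4 — checks out.
Step 4: -1 * 4 = -4 — the entry is off here.
Conclusion: step 4 carries the first error; the entry should be top = -4.

step 4, top = -4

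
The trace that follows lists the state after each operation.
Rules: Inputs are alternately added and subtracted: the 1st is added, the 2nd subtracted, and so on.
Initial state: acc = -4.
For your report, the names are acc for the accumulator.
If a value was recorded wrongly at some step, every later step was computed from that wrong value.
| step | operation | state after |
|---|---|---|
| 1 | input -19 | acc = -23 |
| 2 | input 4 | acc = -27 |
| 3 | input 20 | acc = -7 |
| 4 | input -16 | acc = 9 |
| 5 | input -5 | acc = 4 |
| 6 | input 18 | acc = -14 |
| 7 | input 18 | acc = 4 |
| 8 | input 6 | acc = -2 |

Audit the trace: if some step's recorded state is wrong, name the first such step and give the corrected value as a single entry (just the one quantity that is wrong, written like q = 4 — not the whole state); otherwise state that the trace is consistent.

1. acc = -4 + -19 = -23 (no discrepancy)
2. acc = -23 - 4 = -27 (no discrepancy)
3. acc = -27 + 20 = -7 (matches)
4. acc = -7 - -16 = 9 (no discrepancy)
5. acc = 9 + -5 = 4 (consistent with the trace)
6. acc = 4 - 18 = -14 (same as recorded)
7. acc = -14 + 18 = 4 (same as recorded)
8. acc = 4 - 6 = -2 (checks out)
All steps check out; nothing to correct.

no error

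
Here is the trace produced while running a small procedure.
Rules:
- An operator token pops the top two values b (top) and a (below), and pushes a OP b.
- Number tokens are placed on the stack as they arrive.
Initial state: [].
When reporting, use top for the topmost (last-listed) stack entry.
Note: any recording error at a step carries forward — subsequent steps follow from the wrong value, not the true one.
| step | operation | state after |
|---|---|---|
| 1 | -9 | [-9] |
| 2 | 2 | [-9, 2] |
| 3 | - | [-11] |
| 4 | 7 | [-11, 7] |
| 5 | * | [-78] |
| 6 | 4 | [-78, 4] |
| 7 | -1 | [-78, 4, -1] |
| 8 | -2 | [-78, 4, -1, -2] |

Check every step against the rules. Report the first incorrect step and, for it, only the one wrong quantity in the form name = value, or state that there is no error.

Recomputing the run from the initial state:
step 1: [-9]
step 2: [-9, 2]
step 3: [-11]
step 4: [-11, 7]
step 5: [-77]
step 6: [-77, 4]
step 7: [-77, 4, -1]
step 8: [-77, 4, -1, -2]
The first disagreement with the trace is at step 5, where the value should be top = -77.

step 5, top = -77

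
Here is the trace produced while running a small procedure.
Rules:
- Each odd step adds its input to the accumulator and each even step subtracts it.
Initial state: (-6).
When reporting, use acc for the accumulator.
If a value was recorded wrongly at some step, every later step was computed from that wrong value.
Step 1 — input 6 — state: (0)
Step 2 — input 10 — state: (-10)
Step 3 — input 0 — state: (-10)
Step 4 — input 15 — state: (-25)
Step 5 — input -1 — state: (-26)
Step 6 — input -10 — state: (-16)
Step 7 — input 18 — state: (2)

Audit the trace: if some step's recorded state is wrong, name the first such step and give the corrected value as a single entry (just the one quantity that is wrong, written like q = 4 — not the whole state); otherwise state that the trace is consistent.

Step 1: acc = -6 + 6 = 0 — checks out.
Step 2: acc = 0 - 10 = -10 — agrees with the trace.
Step 3: acc = -10 + 0 = -10 — no discrepancy.
Step 4: acc = -10 - 15 = -25 — in agreement.
Step 5: acc = -25 + -1 = -26 — exactly as logged.
Step 6: acc = -26 - -10 = -16 — checks out.
Step 7: acc = -16 + 18 = 2 — no discrepancy.
No step deviates from the rules.

no error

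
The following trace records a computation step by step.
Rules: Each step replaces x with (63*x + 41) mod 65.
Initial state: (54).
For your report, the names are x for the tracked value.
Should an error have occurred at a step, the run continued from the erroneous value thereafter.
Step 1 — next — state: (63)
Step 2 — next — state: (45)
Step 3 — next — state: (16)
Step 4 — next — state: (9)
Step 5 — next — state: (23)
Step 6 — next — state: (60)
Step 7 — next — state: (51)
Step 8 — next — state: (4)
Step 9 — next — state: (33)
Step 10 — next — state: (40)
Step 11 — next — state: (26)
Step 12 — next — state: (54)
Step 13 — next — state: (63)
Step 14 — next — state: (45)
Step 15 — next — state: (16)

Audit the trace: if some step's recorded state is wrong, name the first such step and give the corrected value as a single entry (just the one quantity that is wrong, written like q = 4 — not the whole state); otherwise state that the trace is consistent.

step 1: x = (63*54 + 41) mod 65 = 63 -> verified
step 2: x = (63*63 + 41) mod 65 = 45 -> exactly as logged
step 3: x = (63*45 + 41) mod 65 = 16 -> exactly as logged
step 4: x = (63*16 + 41) mod 65 = 9 -> same as recorded
step 5: x = (63*9 + 41) mod 65 = 23 -> checks out
step 6: x = (63*23 + 41) mod 65 = 60 -> no discrepancy
step 7: x = (63*60 + 41) mod 65 = 51 -> in agreement
step 8: x = (63*51 + 41) mod 65 = 4 -> exactly as logged
step 9: x = (63*4 + 41) mod 65 = 33 -> matches
step 10: x = (63*33 + 41) mod 65 = 40 -> confirmed correct
step 11: x = (63*40 + 41) mod 65 = 26 -> no discrepancy
step 12: x = (63*26 + 41) mod 65 = 54 -> no discrepancy
step 13: x = (63*54 + 41) mod 65 = 63 -> consistent with the trace
step 14: x = (63*63 + 41) mod 65 = 45 -> confirmed correct
step 15: x = (63*45 + 41) mod 65 = 16 -> no discrepancy
All entries verified; no error found.

no error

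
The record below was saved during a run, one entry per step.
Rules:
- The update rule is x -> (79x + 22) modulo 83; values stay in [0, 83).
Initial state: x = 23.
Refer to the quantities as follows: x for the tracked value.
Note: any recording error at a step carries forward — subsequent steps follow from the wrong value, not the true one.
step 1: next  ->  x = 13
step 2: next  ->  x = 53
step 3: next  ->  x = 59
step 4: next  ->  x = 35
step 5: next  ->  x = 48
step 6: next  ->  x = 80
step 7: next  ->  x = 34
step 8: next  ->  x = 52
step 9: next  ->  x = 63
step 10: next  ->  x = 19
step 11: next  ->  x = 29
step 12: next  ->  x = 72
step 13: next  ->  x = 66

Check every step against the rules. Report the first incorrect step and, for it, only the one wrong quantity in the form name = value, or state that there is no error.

step 6, x = 79

Step 1: x = (79*23 + 22) mod 83 = 13 — agrees with the record.
Step 2: x = (79*13 + 22) mod 83 = 53 — checks out.
Step 3: x = (79*53 + 22) mod 83 = 59 — confirmed correct.
Step 4: x = (79*59 + 22) mod 83 = 35 — matches.
Step 5: x = (79*35 + 22) mod 83 = 48 — verified.
Step 6: x = (79*48 + 22) mod 83 = 79 — not what was recorded.
The earliest wrong entry is at step 6: it should read x = 79.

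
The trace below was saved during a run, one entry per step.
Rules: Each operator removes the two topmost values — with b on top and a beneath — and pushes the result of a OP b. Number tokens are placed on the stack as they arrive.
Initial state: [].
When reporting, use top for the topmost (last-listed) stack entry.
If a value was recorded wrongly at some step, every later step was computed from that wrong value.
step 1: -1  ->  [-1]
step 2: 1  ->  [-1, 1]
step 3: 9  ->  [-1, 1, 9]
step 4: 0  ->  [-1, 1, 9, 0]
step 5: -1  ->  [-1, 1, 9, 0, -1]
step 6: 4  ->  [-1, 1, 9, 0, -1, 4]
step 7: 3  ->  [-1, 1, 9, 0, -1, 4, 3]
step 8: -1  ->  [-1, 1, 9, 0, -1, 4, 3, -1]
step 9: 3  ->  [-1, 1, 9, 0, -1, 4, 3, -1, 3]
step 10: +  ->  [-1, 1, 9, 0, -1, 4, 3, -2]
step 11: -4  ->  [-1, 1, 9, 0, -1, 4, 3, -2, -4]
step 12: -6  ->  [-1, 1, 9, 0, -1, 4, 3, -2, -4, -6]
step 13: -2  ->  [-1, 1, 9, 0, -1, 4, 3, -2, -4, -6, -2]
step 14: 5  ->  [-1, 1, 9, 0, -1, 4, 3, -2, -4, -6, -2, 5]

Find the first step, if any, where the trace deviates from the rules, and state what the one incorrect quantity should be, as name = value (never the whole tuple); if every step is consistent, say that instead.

1. push -1: top = -1 (no discrepancy)
2. push 1: top = 1 (checks out)
3. push 9: top = 9 (same as recorded)
4. push 0: top = 0 (checks out)
5. push -1: top = -1 (agrees with the trace)
6. push 4: top = 4 (agrees with the trace)
7. push 3: top = 3 (no discrepancy)
8. push -1: top = -1 (in agreement)
9. push 3: top = 3 (matches)
10. -1 + 3 = 2 (the trace has a different value)
First deviation found at step 10; the corrected entry is top = 2.

step 10, top = 2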